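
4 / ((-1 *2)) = -2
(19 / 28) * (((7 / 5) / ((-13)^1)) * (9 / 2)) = -171 / 520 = -0.33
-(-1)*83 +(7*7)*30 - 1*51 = 1502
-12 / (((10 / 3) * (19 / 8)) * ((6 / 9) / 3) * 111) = -0.06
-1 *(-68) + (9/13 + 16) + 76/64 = 17863/208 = 85.88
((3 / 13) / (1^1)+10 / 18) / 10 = 46 / 585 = 0.08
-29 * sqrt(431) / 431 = -1.40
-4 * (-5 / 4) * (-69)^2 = 23805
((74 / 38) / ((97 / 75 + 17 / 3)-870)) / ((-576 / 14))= 6475 / 118063872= 0.00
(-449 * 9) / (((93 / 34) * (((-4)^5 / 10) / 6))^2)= -29196225 / 15745024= -1.85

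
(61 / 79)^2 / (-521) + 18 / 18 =3247840 / 3251561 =1.00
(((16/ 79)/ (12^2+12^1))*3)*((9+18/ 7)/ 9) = 36/ 7189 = 0.01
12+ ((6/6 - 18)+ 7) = 2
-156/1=-156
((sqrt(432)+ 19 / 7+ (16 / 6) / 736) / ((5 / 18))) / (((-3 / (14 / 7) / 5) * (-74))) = 5251 / 11914+ 72 * sqrt(3) / 37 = 3.81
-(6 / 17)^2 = -36 / 289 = -0.12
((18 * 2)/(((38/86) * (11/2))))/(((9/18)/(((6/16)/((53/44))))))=9288/1007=9.22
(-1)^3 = -1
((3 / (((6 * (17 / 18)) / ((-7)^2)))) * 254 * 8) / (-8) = -112014 / 17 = -6589.06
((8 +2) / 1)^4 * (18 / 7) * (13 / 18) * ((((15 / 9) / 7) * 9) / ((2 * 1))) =975000 / 49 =19897.96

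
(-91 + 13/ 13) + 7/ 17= -1523/ 17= -89.59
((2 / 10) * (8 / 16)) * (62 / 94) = 31 / 470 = 0.07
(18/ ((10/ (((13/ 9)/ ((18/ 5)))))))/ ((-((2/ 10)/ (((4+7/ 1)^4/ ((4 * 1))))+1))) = -0.72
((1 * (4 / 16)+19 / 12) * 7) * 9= 231 / 2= 115.50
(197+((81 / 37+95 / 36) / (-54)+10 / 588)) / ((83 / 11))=7634723855 / 292531176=26.10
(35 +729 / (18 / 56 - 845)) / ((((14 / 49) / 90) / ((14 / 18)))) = 197806385 / 23651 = 8363.55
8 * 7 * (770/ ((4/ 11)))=118580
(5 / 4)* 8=10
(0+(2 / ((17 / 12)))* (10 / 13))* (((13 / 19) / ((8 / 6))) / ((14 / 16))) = 1440 / 2261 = 0.64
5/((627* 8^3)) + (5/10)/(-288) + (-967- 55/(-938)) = -966.94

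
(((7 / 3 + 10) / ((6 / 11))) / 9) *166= 33781 / 81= 417.05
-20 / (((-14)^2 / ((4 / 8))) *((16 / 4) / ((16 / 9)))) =-10 / 441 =-0.02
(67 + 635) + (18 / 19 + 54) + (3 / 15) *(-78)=70428 / 95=741.35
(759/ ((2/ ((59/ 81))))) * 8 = 59708/ 27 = 2211.41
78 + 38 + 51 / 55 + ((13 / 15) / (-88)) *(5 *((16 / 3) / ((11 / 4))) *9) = 70221 / 605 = 116.07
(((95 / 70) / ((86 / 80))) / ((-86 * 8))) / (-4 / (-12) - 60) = 285 / 9267188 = 0.00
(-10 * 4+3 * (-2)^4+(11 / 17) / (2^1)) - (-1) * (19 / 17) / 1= 321 / 34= 9.44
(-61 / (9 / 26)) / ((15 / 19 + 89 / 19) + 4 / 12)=-30134 / 993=-30.35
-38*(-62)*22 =51832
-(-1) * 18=18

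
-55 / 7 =-7.86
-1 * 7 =-7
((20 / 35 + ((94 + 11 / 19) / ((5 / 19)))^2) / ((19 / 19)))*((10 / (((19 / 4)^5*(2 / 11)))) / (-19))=-154.63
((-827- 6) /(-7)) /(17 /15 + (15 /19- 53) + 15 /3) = -4845 /1876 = -2.58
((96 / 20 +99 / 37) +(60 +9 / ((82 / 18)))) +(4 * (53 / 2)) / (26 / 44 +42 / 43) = 1541820064 / 11248555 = 137.07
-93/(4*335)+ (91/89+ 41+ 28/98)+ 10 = 43609981/834820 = 52.24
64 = 64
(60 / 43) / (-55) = -12 / 473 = -0.03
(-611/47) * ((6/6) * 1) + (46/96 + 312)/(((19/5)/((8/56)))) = -7997/6384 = -1.25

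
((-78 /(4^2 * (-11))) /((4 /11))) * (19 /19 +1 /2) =117 /64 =1.83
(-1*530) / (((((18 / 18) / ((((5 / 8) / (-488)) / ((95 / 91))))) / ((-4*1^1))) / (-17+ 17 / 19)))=41.89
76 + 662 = 738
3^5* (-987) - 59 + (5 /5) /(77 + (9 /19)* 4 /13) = -4571294253 /19055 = -239899.99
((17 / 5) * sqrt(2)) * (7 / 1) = 119 * sqrt(2) / 5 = 33.66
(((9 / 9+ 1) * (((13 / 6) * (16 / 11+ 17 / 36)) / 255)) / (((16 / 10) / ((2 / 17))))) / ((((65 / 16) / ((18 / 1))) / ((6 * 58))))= 177016 / 47685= 3.71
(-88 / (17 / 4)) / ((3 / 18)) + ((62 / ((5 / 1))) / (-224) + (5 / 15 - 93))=-6196301 / 28560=-216.96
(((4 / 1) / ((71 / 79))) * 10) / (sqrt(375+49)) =790 * sqrt(106) / 3763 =2.16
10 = 10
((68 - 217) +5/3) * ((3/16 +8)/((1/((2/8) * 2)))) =-28951/48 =-603.15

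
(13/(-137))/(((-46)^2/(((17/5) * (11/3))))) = -2431/4348380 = -0.00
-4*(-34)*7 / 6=158.67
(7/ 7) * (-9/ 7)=-9/ 7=-1.29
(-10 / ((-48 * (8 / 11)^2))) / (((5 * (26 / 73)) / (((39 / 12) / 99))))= 803 / 110592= 0.01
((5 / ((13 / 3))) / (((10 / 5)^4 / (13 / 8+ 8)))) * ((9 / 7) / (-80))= -297 / 26624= -0.01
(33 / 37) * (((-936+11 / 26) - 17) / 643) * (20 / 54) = -1362185 / 2783547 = -0.49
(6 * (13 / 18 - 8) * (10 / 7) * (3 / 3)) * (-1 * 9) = 3930 / 7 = 561.43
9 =9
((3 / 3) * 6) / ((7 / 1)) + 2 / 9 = 68 / 63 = 1.08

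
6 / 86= 3 / 43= 0.07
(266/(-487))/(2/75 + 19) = -19950/694949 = -0.03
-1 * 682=-682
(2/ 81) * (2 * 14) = 56/ 81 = 0.69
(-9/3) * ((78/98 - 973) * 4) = 571656/49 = 11666.45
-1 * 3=-3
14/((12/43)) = 301/6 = 50.17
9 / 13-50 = -641 / 13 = -49.31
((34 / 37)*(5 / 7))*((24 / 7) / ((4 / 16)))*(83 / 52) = 338640 / 23569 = 14.37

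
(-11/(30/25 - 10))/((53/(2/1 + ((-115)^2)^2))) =874503135/212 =4125014.79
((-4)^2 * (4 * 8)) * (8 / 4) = 1024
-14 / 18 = -7 / 9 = -0.78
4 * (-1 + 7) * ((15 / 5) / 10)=36 / 5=7.20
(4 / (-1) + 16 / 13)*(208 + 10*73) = -33768 / 13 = -2597.54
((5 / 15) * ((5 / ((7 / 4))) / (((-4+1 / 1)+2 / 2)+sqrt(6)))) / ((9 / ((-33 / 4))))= -55 * sqrt(6) / 126- 55 / 63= -1.94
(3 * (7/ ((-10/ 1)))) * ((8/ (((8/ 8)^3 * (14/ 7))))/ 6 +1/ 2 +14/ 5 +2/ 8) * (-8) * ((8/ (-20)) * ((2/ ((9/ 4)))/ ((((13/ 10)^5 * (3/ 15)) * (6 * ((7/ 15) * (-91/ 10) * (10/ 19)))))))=769120000/ 304088967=2.53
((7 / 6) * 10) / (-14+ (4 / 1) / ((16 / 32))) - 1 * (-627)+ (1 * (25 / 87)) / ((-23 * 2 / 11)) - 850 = -1350754 / 6003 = -225.01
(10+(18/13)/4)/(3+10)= 269/338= 0.80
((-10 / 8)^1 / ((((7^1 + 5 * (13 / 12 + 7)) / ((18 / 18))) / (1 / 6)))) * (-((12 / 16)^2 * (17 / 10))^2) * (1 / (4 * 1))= 23409 / 23306240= 0.00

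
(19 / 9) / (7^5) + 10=1512649 / 151263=10.00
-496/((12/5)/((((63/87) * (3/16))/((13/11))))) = -35805/1508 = -23.74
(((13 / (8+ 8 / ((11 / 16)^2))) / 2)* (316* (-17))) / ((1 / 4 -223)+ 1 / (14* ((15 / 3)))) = 5687605 / 904307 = 6.29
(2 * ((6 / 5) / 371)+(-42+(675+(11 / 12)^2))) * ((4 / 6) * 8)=169313143 / 50085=3380.52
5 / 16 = 0.31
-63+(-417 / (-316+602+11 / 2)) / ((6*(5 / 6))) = -184479 / 2915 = -63.29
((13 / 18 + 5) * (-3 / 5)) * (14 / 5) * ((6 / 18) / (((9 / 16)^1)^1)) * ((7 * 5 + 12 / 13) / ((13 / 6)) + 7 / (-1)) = -18676784 / 342225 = -54.57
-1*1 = -1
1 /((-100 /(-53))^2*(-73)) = -2809 /730000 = -0.00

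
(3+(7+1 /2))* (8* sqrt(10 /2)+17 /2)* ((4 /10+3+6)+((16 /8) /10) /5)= 21063 /25+19824* sqrt(5) /25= 2615.63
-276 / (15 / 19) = -1748 / 5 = -349.60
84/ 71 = 1.18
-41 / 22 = -1.86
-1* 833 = -833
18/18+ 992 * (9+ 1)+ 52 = 9973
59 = 59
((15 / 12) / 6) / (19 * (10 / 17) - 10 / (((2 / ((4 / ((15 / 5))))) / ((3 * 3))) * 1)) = -17 / 3984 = -0.00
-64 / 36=-16 / 9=-1.78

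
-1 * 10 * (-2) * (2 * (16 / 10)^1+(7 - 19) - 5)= -276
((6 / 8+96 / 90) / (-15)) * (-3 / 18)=109 / 5400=0.02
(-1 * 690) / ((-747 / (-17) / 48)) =-62560 / 83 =-753.73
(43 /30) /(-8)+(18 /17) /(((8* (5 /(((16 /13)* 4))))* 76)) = -178829 /1007760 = -0.18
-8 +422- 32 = 382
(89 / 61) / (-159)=-89 / 9699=-0.01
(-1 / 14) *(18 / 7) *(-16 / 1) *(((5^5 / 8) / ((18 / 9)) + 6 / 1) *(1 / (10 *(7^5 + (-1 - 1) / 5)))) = 3221 / 915026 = 0.00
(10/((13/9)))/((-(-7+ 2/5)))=150/143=1.05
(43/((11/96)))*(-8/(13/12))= -396288/143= -2771.24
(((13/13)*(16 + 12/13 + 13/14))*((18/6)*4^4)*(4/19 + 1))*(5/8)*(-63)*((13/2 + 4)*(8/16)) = -44600220/13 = -3430786.15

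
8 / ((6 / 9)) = 12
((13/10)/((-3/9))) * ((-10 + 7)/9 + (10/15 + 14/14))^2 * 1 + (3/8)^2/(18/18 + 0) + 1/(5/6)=-5369/960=-5.59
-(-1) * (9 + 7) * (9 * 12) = 1728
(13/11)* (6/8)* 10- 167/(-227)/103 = 4562969/514382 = 8.87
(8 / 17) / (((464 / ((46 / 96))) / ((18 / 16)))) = 69 / 126208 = 0.00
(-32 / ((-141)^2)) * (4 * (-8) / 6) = 512 / 59643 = 0.01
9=9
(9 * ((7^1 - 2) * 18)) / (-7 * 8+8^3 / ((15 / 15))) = 135 / 76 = 1.78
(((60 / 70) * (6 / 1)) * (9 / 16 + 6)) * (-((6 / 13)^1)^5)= -262440 / 371293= -0.71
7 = 7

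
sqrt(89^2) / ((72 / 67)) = 5963 / 72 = 82.82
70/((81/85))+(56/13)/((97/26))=586222/7857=74.61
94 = 94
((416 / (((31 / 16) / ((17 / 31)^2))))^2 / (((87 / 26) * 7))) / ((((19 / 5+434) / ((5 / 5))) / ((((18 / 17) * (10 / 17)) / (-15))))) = -6657755054080 / 394377348214927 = -0.02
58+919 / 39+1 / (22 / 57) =84.16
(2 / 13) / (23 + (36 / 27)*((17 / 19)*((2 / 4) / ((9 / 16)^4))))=747954 / 140786035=0.01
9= 9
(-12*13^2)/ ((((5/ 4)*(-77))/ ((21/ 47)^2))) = 511056/ 121495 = 4.21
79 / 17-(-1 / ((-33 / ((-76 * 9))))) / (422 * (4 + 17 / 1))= 1284159 / 276199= 4.65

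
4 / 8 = 1 / 2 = 0.50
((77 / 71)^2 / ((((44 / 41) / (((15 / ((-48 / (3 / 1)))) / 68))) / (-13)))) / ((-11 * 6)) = -130585 / 43876864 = -0.00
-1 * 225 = -225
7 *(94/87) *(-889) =-584962/87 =-6723.70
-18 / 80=-9 / 40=-0.22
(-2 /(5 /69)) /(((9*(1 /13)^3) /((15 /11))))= -101062 /11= -9187.45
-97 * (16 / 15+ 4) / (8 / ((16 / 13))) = -14744 / 195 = -75.61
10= 10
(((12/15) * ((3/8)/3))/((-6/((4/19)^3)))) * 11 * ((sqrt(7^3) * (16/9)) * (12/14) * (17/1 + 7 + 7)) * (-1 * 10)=349184 * sqrt(7)/61731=14.97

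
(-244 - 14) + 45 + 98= -115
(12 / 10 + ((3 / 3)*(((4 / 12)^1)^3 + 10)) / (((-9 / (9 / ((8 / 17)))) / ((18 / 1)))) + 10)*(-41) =916883 / 60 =15281.38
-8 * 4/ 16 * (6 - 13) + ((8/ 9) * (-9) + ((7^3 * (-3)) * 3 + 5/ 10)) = -6161/ 2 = -3080.50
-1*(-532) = 532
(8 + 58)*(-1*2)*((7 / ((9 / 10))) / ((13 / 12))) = -947.69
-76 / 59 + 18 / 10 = 151 / 295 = 0.51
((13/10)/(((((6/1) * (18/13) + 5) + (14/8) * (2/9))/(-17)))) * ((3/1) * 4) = -310284/16025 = -19.36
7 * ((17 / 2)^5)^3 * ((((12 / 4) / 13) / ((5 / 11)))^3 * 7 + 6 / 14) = 1849689188616488435989221 / 2249728000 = 822183476676508.64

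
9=9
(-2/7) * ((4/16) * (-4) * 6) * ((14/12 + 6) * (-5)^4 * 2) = 107500/7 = 15357.14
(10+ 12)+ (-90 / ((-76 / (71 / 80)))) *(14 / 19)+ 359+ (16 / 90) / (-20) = 496142473 / 1299600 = 381.77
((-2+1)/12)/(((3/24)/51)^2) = -13872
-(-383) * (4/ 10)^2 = 1532/ 25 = 61.28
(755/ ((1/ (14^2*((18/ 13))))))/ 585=59192/ 169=350.25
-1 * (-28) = 28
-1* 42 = -42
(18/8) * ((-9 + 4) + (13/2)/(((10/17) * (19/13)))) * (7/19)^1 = 61299/28880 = 2.12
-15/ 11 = -1.36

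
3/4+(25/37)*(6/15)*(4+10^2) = 4271/148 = 28.86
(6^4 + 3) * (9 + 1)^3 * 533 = 692367000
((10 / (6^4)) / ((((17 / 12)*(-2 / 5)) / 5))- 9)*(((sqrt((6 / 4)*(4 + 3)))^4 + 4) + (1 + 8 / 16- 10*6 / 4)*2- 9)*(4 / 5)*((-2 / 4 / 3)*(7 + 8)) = 5211137 / 3672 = 1419.15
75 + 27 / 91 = 6852 / 91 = 75.30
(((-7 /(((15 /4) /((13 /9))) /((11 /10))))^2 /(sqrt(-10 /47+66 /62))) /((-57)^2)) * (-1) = -4008004 * sqrt(1808137) /1837084100625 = -0.00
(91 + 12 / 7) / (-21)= -649 / 147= -4.41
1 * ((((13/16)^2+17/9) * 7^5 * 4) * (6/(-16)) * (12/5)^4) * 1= -2665102797/1250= -2132082.24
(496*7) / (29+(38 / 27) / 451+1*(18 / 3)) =99.19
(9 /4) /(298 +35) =1 /148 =0.01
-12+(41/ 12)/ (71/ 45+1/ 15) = -9.92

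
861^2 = 741321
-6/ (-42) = 1/ 7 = 0.14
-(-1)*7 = 7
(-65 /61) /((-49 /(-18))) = -0.39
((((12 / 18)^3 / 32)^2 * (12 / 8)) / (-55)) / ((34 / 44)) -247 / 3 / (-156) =174419 / 330480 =0.53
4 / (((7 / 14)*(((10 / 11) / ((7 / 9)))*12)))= 77 / 135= 0.57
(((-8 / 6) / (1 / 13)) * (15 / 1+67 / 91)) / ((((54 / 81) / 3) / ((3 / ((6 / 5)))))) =-3068.57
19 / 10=1.90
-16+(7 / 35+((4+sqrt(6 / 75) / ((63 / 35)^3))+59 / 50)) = -531 / 50+25*sqrt(2) / 729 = -10.57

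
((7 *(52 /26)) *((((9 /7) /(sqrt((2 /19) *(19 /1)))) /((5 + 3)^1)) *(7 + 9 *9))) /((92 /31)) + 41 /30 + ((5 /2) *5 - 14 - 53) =-797 /15 + 3069 *sqrt(2) /92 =-5.96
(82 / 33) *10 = 820 / 33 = 24.85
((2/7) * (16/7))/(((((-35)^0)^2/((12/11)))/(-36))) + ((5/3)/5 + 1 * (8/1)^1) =-27997/1617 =-17.31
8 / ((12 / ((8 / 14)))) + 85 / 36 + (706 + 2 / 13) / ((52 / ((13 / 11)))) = 677153 / 36036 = 18.79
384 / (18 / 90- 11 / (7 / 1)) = -280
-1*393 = -393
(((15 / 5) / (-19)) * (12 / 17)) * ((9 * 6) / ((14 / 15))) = -14580 / 2261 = -6.45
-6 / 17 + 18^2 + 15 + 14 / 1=5995 / 17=352.65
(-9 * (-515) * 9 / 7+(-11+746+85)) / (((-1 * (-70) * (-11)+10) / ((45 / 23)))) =-427095 / 24472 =-17.45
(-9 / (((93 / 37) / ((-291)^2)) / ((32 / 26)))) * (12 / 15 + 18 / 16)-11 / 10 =-2895078461 / 4030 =-718381.75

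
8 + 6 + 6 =20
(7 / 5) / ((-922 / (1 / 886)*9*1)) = -7 / 36760140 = -0.00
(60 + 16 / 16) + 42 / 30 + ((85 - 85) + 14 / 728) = 16229 / 260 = 62.42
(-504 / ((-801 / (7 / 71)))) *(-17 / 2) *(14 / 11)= -46648 / 69509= -0.67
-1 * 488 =-488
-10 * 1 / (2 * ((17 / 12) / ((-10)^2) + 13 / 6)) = -6000 / 2617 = -2.29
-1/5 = -0.20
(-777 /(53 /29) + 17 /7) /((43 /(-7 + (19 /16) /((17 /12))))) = 32855885 /542402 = 60.57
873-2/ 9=7855/ 9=872.78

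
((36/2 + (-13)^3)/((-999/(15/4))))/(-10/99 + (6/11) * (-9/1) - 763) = -119845/11252884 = -0.01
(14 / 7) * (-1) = -2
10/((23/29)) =290/23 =12.61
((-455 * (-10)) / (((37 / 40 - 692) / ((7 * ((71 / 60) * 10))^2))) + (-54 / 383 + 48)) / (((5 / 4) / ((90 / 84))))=-1228554877940 / 31761807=-38680.26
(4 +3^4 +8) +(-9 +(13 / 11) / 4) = 3709 / 44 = 84.30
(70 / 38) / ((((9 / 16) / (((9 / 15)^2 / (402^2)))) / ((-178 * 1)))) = -4984 / 3838095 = -0.00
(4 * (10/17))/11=40/187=0.21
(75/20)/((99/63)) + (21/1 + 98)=5341/44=121.39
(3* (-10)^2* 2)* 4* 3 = 7200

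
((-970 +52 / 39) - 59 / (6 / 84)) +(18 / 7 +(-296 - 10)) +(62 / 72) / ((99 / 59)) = -52330477 / 24948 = -2097.58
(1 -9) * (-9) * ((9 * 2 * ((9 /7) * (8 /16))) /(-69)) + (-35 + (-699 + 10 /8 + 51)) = -446823 /644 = -693.82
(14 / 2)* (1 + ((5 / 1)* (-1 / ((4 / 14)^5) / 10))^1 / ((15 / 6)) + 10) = -105329 / 160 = -658.31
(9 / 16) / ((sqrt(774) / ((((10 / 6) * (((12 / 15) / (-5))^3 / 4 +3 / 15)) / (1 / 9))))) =27981 * sqrt(86) / 4300000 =0.06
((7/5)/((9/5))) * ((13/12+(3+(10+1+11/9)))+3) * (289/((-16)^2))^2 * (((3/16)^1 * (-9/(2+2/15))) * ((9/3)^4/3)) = -408.70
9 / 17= 0.53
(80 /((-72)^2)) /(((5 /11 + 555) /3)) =11 /131976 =0.00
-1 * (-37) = 37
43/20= 2.15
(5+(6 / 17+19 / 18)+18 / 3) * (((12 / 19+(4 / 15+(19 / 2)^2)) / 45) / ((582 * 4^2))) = 394542473 / 146177913600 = 0.00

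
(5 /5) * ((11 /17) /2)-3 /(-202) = 581 /1717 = 0.34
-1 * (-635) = 635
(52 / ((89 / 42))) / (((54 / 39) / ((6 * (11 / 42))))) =7436 / 267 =27.85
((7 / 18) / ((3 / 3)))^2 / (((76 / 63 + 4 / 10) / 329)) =564235 / 18216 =30.97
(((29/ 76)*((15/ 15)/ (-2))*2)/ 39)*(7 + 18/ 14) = -841/ 10374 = -0.08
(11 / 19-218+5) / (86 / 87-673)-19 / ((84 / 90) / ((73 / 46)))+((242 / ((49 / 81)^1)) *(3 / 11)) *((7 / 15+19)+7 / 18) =10687774057827 / 5007644180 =2134.29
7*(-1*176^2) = -216832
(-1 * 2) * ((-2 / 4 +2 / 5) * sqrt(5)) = 0.45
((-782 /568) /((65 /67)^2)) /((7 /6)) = -5265597 /4199650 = -1.25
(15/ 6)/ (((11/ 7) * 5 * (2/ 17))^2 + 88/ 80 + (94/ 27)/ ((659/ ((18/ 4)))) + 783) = 699907425/ 219764837447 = 0.00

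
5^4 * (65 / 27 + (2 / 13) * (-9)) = 224375 / 351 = 639.25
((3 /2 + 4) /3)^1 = 11 /6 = 1.83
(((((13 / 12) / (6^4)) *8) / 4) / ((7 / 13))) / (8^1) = 169 / 435456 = 0.00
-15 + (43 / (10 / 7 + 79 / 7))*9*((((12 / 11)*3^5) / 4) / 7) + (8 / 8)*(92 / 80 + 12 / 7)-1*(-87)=49758119 / 137060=363.04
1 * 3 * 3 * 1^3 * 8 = 72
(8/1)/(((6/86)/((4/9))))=1376/27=50.96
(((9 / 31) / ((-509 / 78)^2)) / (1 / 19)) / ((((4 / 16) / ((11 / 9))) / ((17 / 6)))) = 14410968 / 8031511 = 1.79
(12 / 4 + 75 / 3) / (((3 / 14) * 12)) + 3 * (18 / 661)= 65264 / 5949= 10.97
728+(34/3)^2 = 7708/9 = 856.44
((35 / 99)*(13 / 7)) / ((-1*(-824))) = 65 / 81576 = 0.00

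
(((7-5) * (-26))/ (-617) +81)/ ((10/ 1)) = 50029/ 6170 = 8.11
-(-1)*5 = 5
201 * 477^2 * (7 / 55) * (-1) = -320133303 / 55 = -5820605.51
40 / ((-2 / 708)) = -14160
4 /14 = 2 /7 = 0.29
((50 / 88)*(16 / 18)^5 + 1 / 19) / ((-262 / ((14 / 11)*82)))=-2606384186 / 17783728281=-0.15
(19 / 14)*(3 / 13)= 57 / 182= 0.31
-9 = -9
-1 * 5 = -5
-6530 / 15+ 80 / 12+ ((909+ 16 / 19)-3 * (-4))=28111 / 57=493.18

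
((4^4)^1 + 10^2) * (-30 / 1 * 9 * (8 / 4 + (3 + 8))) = -1249560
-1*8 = -8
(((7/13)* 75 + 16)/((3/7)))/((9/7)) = 35917/351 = 102.33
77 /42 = 11 /6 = 1.83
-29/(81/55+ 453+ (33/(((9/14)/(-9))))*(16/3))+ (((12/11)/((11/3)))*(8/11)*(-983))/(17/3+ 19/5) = -234522669625/10444628524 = -22.45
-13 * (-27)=351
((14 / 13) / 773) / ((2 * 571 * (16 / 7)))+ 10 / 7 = 918076983 / 642653648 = 1.43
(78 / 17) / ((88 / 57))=2223 / 748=2.97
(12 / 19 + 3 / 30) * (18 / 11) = 1251 / 1045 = 1.20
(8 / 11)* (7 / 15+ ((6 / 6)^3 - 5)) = -424 / 165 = -2.57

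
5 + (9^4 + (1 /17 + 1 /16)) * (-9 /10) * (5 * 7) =-112428655 /544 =-206670.32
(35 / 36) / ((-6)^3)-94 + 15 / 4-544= -4931963 / 7776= -634.25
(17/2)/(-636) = -17/1272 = -0.01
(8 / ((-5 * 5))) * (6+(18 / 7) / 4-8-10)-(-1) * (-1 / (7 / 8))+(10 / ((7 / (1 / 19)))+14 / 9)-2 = 63506 / 29925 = 2.12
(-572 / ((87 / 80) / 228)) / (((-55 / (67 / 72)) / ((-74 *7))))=-274316224 / 261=-1051020.02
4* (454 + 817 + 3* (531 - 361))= 7124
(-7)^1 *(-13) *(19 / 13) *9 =1197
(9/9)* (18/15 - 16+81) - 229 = -814/5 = -162.80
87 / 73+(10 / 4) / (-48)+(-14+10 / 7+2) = -462683 / 49056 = -9.43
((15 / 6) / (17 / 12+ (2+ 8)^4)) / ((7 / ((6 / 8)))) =45 / 1680238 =0.00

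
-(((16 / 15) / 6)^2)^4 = -16777216 / 16815125390625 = -0.00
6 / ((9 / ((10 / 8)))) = 0.83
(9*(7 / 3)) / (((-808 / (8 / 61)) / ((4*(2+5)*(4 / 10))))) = -1176 / 30805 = -0.04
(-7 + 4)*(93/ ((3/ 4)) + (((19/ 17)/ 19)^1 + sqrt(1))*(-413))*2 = 31956/ 17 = 1879.76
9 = 9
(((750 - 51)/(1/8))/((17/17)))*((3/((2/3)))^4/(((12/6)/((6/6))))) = 4586139/4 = 1146534.75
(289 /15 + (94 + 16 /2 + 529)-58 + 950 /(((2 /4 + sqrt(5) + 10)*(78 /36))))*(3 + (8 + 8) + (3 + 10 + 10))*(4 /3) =2923935392 /82095-1276800*sqrt(5) /5473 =35094.83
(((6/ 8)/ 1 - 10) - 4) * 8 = -106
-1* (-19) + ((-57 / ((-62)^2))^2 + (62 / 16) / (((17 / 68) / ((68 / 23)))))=22031591703 / 339855728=64.83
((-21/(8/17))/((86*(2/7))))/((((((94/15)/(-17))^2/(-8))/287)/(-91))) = -4243946554575/1519792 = -2792452.23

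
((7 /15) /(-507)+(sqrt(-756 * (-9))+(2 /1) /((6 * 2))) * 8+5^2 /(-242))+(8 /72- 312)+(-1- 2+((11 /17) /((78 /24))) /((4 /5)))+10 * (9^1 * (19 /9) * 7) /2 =11000157217 /31286970+144 * sqrt(21) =1011.48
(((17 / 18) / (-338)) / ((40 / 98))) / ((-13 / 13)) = 833 / 121680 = 0.01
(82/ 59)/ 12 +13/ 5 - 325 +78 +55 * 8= 346417/ 1770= 195.72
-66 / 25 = -2.64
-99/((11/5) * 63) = -5/7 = -0.71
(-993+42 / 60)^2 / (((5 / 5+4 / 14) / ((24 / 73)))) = 1378523006 / 5475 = 251785.02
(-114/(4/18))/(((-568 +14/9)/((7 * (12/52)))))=96957/66274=1.46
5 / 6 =0.83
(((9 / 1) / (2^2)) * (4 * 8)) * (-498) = -35856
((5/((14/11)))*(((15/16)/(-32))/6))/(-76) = 275/1089536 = 0.00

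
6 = 6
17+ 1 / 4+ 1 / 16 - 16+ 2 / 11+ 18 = 3431 / 176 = 19.49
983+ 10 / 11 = 10823 / 11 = 983.91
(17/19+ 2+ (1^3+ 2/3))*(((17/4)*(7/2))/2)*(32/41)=61880/2337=26.48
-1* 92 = -92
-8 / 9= -0.89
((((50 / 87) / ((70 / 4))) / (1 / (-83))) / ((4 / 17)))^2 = 49773025 / 370881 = 134.20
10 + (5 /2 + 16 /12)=83 /6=13.83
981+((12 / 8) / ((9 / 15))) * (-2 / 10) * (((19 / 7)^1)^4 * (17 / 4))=16627591 / 19208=865.66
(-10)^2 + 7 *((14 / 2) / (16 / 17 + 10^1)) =104.48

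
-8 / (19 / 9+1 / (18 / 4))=-24 / 7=-3.43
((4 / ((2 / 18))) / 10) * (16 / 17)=288 / 85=3.39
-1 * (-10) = 10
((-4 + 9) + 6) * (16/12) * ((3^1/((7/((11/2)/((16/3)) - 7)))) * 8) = -2101/7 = -300.14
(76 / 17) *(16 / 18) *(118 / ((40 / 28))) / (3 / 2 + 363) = 502208 / 557685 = 0.90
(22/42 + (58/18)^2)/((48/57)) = 12.95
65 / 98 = 0.66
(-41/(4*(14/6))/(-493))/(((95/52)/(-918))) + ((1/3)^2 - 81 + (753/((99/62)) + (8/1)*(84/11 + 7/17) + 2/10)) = 1330116593/2950605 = 450.79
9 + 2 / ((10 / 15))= 12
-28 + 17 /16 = -431 /16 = -26.94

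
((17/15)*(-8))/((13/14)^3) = -373184/32955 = -11.32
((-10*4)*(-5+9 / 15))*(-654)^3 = -49231822464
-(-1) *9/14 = 9/14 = 0.64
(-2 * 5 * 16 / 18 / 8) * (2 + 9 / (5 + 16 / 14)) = -3.85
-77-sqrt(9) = -80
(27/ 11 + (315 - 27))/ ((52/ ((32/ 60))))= 426/ 143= 2.98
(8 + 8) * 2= 32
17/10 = 1.70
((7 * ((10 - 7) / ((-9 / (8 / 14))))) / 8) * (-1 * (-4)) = -2 / 3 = -0.67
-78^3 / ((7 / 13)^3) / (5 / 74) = -77151715056 / 1715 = -44986422.77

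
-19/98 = -0.19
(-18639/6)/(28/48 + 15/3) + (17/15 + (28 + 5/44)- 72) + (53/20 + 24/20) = -595.29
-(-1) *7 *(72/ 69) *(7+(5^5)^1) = 526176/ 23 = 22877.22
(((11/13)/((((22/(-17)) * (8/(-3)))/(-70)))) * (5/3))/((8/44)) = -32725/208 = -157.33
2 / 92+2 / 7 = 99 / 322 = 0.31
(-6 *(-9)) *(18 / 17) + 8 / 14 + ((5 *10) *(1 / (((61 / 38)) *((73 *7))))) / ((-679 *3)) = 62334237292 / 1079420559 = 57.75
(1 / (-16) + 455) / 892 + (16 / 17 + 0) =352095 / 242624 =1.45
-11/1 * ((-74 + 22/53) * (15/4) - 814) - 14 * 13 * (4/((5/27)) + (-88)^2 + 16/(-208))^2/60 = -31505931975767/172250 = -182908168.22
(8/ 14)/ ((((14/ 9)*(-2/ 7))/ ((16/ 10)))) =-72/ 35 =-2.06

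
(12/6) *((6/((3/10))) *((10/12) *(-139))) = -13900/3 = -4633.33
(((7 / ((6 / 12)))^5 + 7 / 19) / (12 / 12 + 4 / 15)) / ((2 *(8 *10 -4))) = 153279945 / 54872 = 2793.41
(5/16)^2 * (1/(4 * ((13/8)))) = 25/1664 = 0.02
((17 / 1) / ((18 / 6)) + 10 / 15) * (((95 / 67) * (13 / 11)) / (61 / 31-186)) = -0.06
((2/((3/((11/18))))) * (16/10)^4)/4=11264/16875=0.67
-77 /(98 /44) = -242 /7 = -34.57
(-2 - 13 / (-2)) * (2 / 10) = 9 / 10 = 0.90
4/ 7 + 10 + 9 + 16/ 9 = 1345/ 63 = 21.35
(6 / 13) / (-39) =-2 / 169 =-0.01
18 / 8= 9 / 4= 2.25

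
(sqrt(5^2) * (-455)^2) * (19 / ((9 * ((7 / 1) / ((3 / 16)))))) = 2809625 / 48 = 58533.85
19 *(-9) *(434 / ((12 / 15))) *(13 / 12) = -803985 / 8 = -100498.12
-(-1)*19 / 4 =4.75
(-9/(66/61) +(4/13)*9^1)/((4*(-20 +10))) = 1587/11440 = 0.14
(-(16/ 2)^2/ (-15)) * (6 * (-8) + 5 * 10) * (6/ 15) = 256/ 75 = 3.41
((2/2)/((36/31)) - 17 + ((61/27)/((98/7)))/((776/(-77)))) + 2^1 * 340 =663.85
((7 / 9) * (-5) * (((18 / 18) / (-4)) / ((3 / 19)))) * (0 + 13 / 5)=16.01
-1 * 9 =-9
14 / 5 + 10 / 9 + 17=941 / 45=20.91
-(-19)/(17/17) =19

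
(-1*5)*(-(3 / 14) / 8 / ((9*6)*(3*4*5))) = 1 / 24192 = 0.00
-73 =-73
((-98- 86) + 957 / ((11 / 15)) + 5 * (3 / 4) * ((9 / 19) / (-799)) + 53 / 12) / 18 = 25627375 / 409887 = 62.52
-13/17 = -0.76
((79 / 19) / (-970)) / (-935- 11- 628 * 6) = 79 / 86879020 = 0.00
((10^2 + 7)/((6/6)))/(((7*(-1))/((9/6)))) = -321/14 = -22.93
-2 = -2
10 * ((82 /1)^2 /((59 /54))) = 3630960 /59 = 61541.69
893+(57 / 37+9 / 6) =66307 / 74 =896.04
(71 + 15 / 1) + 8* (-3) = 62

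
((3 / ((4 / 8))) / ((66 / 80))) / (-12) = -20 / 33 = -0.61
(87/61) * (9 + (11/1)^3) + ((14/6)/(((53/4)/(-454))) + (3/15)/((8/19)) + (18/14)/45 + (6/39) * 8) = 64710498107/35304360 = 1832.93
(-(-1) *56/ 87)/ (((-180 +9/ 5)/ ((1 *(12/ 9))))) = -1120/ 232551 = -0.00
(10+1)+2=13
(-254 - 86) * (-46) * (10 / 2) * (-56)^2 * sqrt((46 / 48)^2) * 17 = 11985870400 / 3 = 3995290133.33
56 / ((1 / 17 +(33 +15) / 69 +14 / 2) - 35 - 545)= -782 / 7991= -0.10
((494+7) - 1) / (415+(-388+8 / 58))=14500 / 787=18.42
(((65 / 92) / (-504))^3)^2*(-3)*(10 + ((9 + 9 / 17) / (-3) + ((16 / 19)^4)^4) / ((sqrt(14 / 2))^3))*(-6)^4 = -377094453125 / 1278067910595985406951424 + 575530668106272946246307729046875*sqrt(7) / 307083546401512511546232739235513816016331210752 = -0.00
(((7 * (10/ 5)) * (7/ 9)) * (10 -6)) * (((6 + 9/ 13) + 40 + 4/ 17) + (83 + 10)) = 1346912/ 221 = 6094.62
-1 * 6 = -6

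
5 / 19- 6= -109 / 19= -5.74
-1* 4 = -4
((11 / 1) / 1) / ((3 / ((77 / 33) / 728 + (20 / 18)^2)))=114697 / 25272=4.54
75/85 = 15/17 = 0.88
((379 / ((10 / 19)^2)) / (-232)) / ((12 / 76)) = -2599561 / 69600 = -37.35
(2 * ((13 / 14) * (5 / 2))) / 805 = 13 / 2254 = 0.01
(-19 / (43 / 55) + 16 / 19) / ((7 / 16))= -306672 / 5719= -53.62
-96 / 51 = -32 / 17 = -1.88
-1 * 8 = -8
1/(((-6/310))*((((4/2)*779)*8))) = -155/37392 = -0.00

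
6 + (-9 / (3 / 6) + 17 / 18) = -199 / 18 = -11.06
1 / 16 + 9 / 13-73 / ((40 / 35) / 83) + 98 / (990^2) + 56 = -267305853229 / 50965200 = -5244.87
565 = 565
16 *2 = 32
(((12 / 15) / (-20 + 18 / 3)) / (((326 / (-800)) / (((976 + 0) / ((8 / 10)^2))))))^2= 59536000000 / 1301881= 45730.75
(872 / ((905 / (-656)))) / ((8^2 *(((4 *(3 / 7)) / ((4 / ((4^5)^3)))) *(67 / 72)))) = -93849 / 4069145968640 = -0.00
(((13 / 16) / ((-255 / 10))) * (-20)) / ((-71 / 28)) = -0.25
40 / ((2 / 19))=380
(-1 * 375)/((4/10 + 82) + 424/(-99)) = -185625/38668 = -4.80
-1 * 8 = -8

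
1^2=1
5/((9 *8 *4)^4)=5/6879707136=0.00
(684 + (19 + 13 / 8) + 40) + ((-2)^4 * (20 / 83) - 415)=221431 / 664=333.48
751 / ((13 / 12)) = 9012 / 13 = 693.23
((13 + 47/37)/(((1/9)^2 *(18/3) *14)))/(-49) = -3564/12691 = -0.28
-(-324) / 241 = 324 / 241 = 1.34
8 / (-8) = -1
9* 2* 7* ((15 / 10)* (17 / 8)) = 401.62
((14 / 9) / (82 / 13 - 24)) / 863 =-91 / 893205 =-0.00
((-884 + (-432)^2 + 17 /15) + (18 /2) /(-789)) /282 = 366374363 /556245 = 658.66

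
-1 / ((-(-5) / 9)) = -9 / 5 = -1.80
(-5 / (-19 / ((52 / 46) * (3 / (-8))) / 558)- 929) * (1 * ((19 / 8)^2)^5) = -279560809658534429 / 49392123904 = -5660028.11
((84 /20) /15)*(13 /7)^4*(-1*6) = -171366 /8575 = -19.98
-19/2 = -9.50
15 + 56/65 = 1031/65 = 15.86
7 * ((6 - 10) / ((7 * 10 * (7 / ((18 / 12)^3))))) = -27 / 140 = -0.19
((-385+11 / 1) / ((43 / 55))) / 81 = -5.91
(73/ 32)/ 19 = 73/ 608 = 0.12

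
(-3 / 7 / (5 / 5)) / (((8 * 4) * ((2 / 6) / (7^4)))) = -3087 / 32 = -96.47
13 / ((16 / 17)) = 221 / 16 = 13.81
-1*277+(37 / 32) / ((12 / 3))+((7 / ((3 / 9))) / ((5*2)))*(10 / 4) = -271.46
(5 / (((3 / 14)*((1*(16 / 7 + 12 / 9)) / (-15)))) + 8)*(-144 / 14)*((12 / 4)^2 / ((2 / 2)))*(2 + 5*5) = 29489508 / 133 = 221725.62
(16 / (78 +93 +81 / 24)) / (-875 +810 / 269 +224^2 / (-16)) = -34432 / 1504017855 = -0.00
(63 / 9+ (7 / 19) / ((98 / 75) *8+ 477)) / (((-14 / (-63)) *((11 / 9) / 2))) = 393892632 / 7640831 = 51.55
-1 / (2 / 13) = -13 / 2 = -6.50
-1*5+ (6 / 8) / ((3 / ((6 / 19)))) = -187 / 38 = -4.92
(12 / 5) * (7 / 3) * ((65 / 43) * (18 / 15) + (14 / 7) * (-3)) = -1008 / 43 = -23.44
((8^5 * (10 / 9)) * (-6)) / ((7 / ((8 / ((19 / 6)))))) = -10485760 / 133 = -78840.30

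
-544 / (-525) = 544 / 525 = 1.04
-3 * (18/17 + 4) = -15.18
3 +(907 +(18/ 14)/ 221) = 1407779/ 1547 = 910.01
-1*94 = -94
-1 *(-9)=9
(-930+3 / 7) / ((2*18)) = -723 / 28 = -25.82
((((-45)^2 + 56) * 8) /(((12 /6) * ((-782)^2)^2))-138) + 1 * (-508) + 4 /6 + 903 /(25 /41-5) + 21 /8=-2379494304528497 /2804712019320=-848.39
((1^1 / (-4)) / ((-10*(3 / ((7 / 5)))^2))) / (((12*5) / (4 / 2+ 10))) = 49 / 45000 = 0.00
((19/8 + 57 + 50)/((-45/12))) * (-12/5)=70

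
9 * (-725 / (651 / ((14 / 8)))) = -2175 / 124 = -17.54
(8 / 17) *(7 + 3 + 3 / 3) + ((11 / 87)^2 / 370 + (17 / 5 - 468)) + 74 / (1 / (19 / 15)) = -3482029229 / 9521802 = -365.69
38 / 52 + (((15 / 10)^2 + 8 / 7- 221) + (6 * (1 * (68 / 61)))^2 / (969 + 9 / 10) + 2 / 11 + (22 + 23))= -8267977398225 / 48168091972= -171.65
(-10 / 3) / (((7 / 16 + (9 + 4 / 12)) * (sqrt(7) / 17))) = -2.19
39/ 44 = 0.89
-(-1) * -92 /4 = -23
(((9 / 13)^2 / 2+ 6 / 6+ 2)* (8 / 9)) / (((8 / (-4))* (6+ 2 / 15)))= -1825 / 7774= -0.23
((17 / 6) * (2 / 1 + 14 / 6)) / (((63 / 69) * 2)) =5083 / 756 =6.72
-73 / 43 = -1.70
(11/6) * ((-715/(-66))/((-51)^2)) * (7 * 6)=5005/15606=0.32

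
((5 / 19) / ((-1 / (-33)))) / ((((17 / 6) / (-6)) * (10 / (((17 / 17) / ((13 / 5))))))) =-2970 / 4199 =-0.71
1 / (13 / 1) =1 / 13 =0.08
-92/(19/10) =-48.42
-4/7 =-0.57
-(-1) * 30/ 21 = 10/ 7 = 1.43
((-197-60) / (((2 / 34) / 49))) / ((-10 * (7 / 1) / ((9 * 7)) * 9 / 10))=214081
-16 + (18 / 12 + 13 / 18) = -124 / 9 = -13.78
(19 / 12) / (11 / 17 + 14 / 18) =969 / 872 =1.11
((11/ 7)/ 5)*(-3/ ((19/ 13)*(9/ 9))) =-429/ 665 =-0.65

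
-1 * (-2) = 2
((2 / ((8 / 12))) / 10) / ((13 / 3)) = 9 / 130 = 0.07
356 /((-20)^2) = 89 /100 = 0.89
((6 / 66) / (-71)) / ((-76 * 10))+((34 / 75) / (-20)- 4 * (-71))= 12641819023 / 44517000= 283.98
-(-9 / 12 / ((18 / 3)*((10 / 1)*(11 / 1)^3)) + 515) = -54837199 / 106480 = -515.00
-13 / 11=-1.18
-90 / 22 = -45 / 11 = -4.09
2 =2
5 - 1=4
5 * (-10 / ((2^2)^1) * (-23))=575 / 2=287.50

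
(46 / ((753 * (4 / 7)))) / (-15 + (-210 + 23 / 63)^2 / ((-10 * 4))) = -4260060 / 44378368499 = -0.00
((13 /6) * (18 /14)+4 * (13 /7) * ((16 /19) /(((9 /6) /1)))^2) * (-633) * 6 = -49206677 /2527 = -19472.37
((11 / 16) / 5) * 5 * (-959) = -10549 / 16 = -659.31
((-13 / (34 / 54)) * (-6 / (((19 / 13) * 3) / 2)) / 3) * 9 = 54756 / 323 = 169.52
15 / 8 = 1.88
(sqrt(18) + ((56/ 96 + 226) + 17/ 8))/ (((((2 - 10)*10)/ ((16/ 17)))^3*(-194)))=3*sqrt(2)/ 119140250 + 5489/ 2859366000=0.00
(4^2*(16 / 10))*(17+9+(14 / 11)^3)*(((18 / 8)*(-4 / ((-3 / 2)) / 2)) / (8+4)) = 239040 / 1331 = 179.59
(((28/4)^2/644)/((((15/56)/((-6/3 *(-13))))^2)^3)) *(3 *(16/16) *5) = 16672713927188021248/17465625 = 954601620450.92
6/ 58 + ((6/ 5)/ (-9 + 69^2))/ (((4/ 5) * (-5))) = 47491/ 459360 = 0.10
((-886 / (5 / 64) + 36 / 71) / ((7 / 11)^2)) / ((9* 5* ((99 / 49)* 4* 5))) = -11070961 / 718875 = -15.40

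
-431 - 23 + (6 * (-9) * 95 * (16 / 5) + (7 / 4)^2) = -269871 / 16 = -16866.94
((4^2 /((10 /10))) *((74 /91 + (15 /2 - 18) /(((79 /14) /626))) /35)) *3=-401671488 /251615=-1596.37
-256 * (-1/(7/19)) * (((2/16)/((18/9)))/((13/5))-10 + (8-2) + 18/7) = -621680/637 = -975.95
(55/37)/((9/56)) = 3080/333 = 9.25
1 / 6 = 0.17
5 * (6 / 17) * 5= 150 / 17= 8.82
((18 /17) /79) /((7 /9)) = 162 /9401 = 0.02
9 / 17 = 0.53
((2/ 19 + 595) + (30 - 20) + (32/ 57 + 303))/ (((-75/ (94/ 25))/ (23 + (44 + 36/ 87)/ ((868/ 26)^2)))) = -39715018988/ 37839375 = -1049.57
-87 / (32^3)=-87 / 32768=-0.00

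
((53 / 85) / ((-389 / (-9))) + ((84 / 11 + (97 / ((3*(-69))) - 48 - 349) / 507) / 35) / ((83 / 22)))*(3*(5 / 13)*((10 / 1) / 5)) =267423809386 / 1747330499187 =0.15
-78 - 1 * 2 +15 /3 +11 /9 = -664 /9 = -73.78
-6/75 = -2/25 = -0.08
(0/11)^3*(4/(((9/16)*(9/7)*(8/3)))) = 0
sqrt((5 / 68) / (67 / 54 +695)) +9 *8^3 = 3 *sqrt(19174470) / 1278298 +4608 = 4608.01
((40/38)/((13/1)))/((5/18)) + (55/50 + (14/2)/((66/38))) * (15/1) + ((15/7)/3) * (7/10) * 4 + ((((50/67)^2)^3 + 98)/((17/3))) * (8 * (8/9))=1691689126076342583/8356364428007882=202.44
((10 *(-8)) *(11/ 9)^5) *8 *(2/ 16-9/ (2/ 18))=8335999760/ 59049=141170.89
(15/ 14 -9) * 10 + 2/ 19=-10531/ 133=-79.18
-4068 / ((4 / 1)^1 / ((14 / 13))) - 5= -14303 / 13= -1100.23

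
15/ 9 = 5/ 3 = 1.67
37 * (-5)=-185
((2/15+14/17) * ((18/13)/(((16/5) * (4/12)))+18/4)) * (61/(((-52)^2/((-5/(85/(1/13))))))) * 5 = -0.00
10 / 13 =0.77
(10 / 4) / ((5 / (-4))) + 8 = 6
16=16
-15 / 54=-0.28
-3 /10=-0.30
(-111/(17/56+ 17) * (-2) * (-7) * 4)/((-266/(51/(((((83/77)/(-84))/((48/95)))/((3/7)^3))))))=-607647744/2846485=-213.47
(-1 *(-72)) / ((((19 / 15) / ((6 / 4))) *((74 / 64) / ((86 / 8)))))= 557280 / 703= 792.72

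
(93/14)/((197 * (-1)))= -93/2758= -0.03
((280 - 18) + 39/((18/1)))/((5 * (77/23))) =7291/462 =15.78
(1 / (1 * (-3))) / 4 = -1 / 12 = -0.08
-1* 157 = -157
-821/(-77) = 821/77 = 10.66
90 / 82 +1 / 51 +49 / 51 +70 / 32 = 142705 / 33456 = 4.27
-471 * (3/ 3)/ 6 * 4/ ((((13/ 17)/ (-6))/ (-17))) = -544476/ 13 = -41882.77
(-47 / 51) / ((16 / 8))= -47 / 102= -0.46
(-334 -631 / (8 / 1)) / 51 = -1101 / 136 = -8.10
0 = 0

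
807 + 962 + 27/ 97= 1769.28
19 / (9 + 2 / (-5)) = 95 / 43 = 2.21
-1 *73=-73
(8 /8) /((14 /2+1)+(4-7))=1 /5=0.20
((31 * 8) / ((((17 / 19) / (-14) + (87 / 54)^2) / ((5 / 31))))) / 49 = 246240 / 763693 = 0.32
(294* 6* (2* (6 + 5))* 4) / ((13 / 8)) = 1241856 / 13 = 95527.38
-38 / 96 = -19 / 48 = -0.40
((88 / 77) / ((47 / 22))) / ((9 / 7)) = 176 / 423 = 0.42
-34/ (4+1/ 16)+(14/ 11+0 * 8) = -5074/ 715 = -7.10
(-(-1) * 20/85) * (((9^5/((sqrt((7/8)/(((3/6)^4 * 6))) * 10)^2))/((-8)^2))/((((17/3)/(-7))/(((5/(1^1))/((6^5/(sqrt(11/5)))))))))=-2187 * sqrt(55)/14796800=-0.00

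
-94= -94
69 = 69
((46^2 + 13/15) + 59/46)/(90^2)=1461523/5589000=0.26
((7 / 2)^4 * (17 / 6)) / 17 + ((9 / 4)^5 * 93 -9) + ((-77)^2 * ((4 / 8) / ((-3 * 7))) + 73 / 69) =370149145 / 70656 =5238.75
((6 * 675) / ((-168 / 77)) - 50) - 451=-9429 / 4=-2357.25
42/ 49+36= 258/ 7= 36.86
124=124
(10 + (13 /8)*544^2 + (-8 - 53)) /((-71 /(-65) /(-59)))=-1844040575 /71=-25972402.46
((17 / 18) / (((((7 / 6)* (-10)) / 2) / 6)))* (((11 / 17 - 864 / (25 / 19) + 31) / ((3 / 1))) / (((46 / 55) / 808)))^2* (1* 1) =-398114633256712064 / 10117125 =-39350569777.16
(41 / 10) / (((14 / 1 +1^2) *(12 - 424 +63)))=-41 / 52350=-0.00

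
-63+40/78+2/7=-16981/273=-62.20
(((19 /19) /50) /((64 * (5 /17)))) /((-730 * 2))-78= -1822080017 /23360000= -78.00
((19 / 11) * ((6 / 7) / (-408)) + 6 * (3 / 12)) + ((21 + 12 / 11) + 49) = 380067 / 5236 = 72.59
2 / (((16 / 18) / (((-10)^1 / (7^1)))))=-45 / 14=-3.21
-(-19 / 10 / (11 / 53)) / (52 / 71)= 71497 / 5720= 12.50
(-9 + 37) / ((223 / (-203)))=-5684 / 223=-25.49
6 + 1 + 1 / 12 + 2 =109 / 12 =9.08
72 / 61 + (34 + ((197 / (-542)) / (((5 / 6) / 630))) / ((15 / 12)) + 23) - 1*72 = -19311969 / 82655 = -233.65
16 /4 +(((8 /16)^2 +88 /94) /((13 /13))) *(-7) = -809 /188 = -4.30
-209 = -209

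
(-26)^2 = 676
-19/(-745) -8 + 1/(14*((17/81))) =-1353613/177310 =-7.63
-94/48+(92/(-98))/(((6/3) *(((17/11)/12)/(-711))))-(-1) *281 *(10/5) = 63002657/19992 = 3151.39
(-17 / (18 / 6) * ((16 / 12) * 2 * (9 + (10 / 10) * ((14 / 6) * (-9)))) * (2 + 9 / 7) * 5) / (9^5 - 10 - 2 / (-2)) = 391 / 7749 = 0.05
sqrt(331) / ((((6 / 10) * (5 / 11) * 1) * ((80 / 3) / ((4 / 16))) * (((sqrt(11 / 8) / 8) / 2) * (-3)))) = -sqrt(7282) / 30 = -2.84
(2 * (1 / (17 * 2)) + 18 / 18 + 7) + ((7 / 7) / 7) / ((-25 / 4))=23907 / 2975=8.04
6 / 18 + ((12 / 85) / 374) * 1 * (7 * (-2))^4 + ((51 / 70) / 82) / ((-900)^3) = 65778130403945957 / 4434132780000000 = 14.83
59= 59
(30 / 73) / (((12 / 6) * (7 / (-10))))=-150 / 511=-0.29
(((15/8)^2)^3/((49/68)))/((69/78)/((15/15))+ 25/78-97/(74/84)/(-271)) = 15144749465625/404718813184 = 37.42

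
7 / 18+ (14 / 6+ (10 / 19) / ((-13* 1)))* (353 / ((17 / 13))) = 3600743 / 5814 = 619.32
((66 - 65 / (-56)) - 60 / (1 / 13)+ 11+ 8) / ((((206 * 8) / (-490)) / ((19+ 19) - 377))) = -461014575 / 6592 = -69935.46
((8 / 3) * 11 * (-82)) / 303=-7216 / 909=-7.94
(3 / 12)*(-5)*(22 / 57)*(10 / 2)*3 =-275 / 38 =-7.24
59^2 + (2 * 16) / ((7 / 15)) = 24847 / 7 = 3549.57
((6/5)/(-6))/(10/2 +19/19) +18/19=521/570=0.91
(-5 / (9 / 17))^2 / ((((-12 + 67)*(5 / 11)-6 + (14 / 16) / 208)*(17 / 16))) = 11315200 / 2561463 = 4.42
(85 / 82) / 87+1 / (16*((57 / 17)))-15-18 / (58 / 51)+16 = -14.80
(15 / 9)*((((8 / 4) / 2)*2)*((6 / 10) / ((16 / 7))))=0.88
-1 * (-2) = 2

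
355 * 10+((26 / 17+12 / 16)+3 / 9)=724733 / 204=3552.61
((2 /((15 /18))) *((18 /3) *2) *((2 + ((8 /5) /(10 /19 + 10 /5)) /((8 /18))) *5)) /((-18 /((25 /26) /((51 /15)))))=-3425 /442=-7.75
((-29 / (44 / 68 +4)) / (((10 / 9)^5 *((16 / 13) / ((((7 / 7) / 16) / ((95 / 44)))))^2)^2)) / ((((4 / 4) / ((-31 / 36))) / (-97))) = -240163543187481501240939 / 4318186543513600000000000000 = -0.00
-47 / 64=-0.73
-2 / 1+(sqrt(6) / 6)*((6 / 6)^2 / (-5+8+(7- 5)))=-2+sqrt(6) / 30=-1.92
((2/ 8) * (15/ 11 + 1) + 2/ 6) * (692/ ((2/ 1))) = 10553/ 33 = 319.79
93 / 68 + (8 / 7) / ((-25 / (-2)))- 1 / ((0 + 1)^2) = 5463 / 11900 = 0.46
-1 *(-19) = 19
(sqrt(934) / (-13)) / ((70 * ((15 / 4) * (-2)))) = sqrt(934) / 6825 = 0.00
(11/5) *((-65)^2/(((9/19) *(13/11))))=149435/9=16603.89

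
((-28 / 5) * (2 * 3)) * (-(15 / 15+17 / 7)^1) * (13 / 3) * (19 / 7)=47424 / 35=1354.97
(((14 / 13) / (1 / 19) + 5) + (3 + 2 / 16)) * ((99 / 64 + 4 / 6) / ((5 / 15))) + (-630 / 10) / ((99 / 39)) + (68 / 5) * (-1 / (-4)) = 61653107 / 366080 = 168.41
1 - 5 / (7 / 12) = -53 / 7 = -7.57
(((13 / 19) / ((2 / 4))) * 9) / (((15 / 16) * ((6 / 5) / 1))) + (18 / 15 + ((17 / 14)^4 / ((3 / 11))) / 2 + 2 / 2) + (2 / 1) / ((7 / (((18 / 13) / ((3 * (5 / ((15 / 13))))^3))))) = 10715312966149 / 625403644320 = 17.13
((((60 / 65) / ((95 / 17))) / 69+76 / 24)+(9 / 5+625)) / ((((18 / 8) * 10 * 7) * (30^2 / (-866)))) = -46489316491 / 12079226250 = -3.85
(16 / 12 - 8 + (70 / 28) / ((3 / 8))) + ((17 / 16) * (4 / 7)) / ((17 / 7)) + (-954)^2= 3640465 / 4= 910116.25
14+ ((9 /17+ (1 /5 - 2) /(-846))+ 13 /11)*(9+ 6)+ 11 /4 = 1492385 /35156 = 42.45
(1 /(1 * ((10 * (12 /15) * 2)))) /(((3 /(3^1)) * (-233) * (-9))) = 1 /33552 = 0.00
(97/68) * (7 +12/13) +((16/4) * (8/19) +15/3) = 302097/16796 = 17.99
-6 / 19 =-0.32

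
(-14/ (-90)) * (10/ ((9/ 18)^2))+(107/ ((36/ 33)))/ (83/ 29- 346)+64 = 78049/ 1116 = 69.94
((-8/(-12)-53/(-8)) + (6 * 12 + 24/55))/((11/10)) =105241/1452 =72.48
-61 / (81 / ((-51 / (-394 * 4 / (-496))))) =64294 / 5319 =12.09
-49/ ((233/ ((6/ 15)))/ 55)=-1078/ 233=-4.63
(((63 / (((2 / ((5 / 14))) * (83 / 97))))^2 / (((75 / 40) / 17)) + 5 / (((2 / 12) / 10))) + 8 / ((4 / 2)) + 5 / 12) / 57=154727447 / 4712076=32.84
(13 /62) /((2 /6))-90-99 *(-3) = 12873 /62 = 207.63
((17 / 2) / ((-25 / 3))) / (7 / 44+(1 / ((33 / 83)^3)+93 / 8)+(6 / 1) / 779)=-5710964292 / 155106482525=-0.04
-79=-79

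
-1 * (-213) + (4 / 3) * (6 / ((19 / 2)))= 4063 / 19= 213.84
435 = 435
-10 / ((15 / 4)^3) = -128 / 675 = -0.19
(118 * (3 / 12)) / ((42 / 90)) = 885 / 14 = 63.21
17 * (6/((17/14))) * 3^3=2268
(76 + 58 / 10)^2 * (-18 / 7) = -3011058 / 175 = -17206.05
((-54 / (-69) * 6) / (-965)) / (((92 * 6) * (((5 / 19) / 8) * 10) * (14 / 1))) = -171 / 89334875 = -0.00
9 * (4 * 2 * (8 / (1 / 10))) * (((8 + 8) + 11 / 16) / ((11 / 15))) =1441800 / 11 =131072.73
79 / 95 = 0.83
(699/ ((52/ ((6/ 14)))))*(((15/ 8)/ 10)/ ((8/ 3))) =18873/ 46592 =0.41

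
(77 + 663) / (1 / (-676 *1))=-500240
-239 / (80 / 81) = -19359 / 80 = -241.99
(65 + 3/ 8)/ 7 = 523/ 56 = 9.34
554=554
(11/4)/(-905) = -11/3620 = -0.00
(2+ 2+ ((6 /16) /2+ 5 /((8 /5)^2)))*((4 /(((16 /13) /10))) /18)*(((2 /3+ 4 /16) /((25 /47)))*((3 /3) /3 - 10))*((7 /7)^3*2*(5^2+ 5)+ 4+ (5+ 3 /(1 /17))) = -25533079 /1152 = -22164.13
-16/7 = -2.29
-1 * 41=-41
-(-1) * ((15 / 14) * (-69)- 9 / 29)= -30141 / 406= -74.24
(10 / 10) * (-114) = -114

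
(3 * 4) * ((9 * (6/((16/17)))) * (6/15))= 1377/5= 275.40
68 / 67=1.01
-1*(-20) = 20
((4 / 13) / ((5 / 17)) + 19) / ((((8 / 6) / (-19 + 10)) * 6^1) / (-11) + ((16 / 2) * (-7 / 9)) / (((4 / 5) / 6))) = -0.43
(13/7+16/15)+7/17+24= 48794/1785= 27.34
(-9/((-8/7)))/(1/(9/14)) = 81/16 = 5.06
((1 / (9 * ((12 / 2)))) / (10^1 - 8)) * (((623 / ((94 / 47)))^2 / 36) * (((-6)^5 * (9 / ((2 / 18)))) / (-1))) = 31438449 / 2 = 15719224.50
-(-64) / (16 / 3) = 12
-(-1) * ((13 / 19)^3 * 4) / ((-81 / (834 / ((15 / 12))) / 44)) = -429979264 / 925965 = -464.36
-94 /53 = -1.77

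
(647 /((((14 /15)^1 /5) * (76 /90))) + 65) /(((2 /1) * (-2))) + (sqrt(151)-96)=-2422493 /2128 + sqrt(151)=-1126.10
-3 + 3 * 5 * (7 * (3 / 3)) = 102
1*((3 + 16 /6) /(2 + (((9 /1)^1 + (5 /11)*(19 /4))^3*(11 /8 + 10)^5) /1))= 47452258304 /2216015001075982035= 0.00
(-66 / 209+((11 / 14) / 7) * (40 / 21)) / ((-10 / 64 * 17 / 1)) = 63808 / 1661835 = 0.04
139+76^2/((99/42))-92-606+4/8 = 124867/66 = 1891.92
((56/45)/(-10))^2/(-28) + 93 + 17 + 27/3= 6024347/50625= 119.00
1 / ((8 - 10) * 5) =-1 / 10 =-0.10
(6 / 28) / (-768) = -1 / 3584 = -0.00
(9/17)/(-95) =-9/1615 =-0.01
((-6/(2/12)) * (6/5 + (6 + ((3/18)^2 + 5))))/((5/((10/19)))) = -4402/95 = -46.34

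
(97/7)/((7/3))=291/49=5.94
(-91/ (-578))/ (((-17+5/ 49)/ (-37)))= 164983/ 478584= 0.34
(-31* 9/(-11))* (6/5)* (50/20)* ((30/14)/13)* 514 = 6453270/1001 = 6446.82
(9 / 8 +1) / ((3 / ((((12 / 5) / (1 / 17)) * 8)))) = 1156 / 5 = 231.20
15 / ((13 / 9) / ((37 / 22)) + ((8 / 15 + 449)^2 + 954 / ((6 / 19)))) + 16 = 27319721483 / 1707474788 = 16.00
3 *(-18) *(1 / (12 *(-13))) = 9 / 26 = 0.35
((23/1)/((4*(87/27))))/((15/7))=483/580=0.83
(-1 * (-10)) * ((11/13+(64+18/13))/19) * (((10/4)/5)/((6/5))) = 7175/494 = 14.52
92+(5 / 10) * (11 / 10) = 1851 / 20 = 92.55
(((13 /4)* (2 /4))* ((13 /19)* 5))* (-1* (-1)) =845 /152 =5.56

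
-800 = -800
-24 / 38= -12 / 19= -0.63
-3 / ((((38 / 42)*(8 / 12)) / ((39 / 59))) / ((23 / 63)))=-2691 / 2242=-1.20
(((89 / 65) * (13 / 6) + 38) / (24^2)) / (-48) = -1229 / 829440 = -0.00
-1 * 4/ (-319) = 4/ 319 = 0.01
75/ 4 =18.75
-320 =-320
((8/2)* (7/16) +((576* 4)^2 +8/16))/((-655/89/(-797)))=1506168126909/2620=574873330.88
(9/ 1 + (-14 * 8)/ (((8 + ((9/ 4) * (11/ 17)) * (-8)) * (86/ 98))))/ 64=58645/ 85312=0.69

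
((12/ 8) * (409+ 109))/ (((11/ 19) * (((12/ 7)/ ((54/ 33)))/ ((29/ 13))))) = 2857.81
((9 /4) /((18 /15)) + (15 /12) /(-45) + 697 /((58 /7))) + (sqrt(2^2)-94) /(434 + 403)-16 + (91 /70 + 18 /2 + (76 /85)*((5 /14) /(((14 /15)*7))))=454085955031 /5661434520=80.21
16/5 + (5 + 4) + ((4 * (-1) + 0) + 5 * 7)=43.20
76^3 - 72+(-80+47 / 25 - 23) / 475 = 5211982472 / 11875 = 438903.79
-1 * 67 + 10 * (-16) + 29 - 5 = -203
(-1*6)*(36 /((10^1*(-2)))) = 54 /5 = 10.80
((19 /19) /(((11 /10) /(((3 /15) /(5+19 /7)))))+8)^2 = 5678689 /88209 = 64.38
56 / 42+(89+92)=547 / 3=182.33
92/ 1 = 92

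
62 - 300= -238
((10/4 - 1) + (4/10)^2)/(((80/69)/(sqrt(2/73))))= 5727*sqrt(146)/292000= 0.24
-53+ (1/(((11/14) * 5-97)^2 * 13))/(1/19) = -1169786677/22071517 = -53.00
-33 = -33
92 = 92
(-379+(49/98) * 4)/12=-377/12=-31.42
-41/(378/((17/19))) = -697/7182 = -0.10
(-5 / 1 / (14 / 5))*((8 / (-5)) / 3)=20 / 21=0.95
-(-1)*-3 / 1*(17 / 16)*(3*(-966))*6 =221697 / 4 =55424.25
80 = 80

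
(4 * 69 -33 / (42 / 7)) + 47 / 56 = 15195 / 56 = 271.34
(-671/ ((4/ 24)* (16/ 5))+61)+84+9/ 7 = -62263/ 56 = -1111.84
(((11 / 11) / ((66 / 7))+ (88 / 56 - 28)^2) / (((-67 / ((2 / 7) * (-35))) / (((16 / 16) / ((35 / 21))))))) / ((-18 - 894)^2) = 2259193 / 30036771072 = 0.00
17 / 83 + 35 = 2922 / 83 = 35.20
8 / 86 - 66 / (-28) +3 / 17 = 26881 / 10234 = 2.63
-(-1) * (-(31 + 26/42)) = -664/21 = -31.62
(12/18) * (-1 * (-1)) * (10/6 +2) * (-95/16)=-1045/72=-14.51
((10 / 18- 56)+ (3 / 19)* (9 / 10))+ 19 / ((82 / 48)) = -3097487 / 70110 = -44.18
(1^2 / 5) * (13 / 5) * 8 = 104 / 25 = 4.16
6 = 6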